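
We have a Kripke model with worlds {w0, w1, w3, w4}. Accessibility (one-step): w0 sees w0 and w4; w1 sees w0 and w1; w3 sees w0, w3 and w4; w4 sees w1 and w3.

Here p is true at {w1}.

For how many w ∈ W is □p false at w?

w0: successors {w0, w4}; p there: w0:F, w4:F. ✗
w1: successors {w0, w1}; p there: w0:F, w1:T. ✗
w3: successors {w0, w3, w4}; p there: w0:F, w3:F, w4:F. ✗
w4: successors {w1, w3}; p there: w1:T, w3:F. ✗
Satisfying worlds: ∅.
So □p fails at the other 4 worlds.

4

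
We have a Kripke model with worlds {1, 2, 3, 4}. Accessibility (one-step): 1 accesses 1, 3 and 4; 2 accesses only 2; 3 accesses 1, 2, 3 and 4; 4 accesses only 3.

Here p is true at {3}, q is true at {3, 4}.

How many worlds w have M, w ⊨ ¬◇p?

1: ◇p is T. ✗
2: ◇p is F. ✓
3: ◇p is T. ✗
4: ◇p is T. ✗
Satisfying worlds: {2}.

1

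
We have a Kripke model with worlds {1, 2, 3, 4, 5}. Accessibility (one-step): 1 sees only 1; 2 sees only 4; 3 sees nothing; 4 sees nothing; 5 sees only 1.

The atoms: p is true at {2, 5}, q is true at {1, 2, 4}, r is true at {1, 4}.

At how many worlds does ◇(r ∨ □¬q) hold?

1: successors {1}; r ∨ □¬q there: 1:T. ✓
2: successors {4}; r ∨ □¬q there: 4:T. ✓
3: no successors, so ◇(r ∨ □¬q) fails. ✗
4: no successors, so ◇(r ∨ □¬q) fails. ✗
5: successors {1}; r ∨ □¬q there: 1:T. ✓
Satisfying worlds: {1, 2, 5}.

3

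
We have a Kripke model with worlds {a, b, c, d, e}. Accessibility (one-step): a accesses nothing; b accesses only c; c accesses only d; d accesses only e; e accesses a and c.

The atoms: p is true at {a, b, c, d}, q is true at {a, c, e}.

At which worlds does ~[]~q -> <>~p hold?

a: ~[]~q is F, <>~p is F. ✓
b: ~[]~q is T, <>~p is F. ✗
c: ~[]~q is F, <>~p is F. ✓
d: ~[]~q is T, <>~p is T. ✓
e: ~[]~q is T, <>~p is F. ✗

{a, c, d}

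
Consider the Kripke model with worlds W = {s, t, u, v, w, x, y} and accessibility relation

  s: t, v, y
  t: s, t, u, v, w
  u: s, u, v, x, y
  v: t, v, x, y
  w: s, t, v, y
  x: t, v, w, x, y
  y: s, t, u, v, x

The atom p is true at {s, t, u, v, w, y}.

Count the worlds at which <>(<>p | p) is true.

7

s: successors {t, v, y}; <>p | p there: t:T, v:T, y:T. ✓
t: successors {s, t, u, v, w}; <>p | p there: s:T, t:T, u:T, v:T, w:T. ✓
u: successors {s, u, v, x, y}; <>p | p there: s:T, u:T, v:T, x:T, y:T. ✓
v: successors {t, v, x, y}; <>p | p there: t:T, v:T, x:T, y:T. ✓
w: successors {s, t, v, y}; <>p | p there: s:T, t:T, v:T, y:T. ✓
x: successors {t, v, w, x, y}; <>p | p there: t:T, v:T, w:T, x:T, y:T. ✓
y: successors {s, t, u, v, x}; <>p | p there: s:T, t:T, u:T, v:T, x:T. ✓
Satisfying worlds: {s, t, u, v, w, x, y}.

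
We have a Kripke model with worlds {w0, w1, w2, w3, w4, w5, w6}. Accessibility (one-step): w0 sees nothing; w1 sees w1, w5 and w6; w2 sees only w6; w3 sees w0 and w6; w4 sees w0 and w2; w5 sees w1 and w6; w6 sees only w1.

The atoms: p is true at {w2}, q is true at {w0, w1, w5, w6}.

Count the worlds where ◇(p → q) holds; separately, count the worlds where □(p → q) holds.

6 and 6

For ◇(p → q):
w0: no successors, so ◇(p → q) fails. ✗
w1: successors {w1, w5, w6}; p → q there: w1:T, w5:T, w6:T. ✓
w2: successors {w6}; p → q there: w6:T. ✓
w3: successors {w0, w6}; p → q there: w0:T, w6:T. ✓
w4: successors {w0, w2}; p → q there: w0:T, w2:F. ✓
w5: successors {w1, w6}; p → q there: w1:T, w6:T. ✓
w6: successors {w1}; p → q there: w1:T. ✓
— 6 worlds.
For □(p → q):
w0: no successors, so □(p → q) holds vacuously. ✓
w1: successors {w1, w5, w6}; p → q there: w1:T, w5:T, w6:T. ✓
w2: successors {w6}; p → q there: w6:T. ✓
w3: successors {w0, w6}; p → q there: w0:T, w6:T. ✓
w4: successors {w0, w2}; p → q there: w0:T, w2:F. ✗
w5: successors {w1, w6}; p → q there: w1:T, w6:T. ✓
w6: successors {w1}; p → q there: w1:T. ✓
— 6 worlds.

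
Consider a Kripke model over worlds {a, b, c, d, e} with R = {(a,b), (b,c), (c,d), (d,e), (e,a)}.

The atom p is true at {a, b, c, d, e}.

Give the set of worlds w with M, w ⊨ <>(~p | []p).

a: successors {b}; ~p | []p there: b:T. ✓
b: successors {c}; ~p | []p there: c:T. ✓
c: successors {d}; ~p | []p there: d:T. ✓
d: successors {e}; ~p | []p there: e:T. ✓
e: successors {a}; ~p | []p there: a:T. ✓

{a, b, c, d, e}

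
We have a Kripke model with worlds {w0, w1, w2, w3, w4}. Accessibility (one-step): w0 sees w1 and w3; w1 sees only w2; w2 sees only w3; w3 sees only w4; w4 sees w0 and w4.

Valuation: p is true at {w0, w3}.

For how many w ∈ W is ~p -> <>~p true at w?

w0: ~p is F, <>~p is T. ✓
w1: ~p is T, <>~p is T. ✓
w2: ~p is T, <>~p is F. ✗
w3: ~p is F, <>~p is T. ✓
w4: ~p is T, <>~p is T. ✓
Satisfying worlds: {w0, w1, w3, w4}.

4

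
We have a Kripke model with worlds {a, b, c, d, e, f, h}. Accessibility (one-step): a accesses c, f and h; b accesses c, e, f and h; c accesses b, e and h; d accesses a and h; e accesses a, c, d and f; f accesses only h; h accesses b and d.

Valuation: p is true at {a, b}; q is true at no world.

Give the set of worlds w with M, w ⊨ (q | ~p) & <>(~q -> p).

{c, d, e, h}

a: q | ~p is F, <>(~q -> p) is F. ✗
b: q | ~p is F, <>(~q -> p) is F. ✗
c: q | ~p is T, <>(~q -> p) is T. ✓
d: q | ~p is T, <>(~q -> p) is T. ✓
e: q | ~p is T, <>(~q -> p) is T. ✓
f: q | ~p is T, <>(~q -> p) is F. ✗
h: q | ~p is T, <>(~q -> p) is T. ✓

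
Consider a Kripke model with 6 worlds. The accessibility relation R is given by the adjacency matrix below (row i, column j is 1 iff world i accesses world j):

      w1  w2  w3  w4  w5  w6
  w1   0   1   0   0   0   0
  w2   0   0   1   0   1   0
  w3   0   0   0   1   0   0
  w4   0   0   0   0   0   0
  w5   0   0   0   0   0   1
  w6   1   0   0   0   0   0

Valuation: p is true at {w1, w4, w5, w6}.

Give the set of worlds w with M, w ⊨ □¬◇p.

{w3, w4, w6}

w1: successors {w2}; ¬◇p there: w2:F. ✗
w2: successors {w3, w5}; ¬◇p there: w3:F, w5:F. ✗
w3: successors {w4}; ¬◇p there: w4:T. ✓
w4: no successors, so □¬◇p holds vacuously. ✓
w5: successors {w6}; ¬◇p there: w6:F. ✗
w6: successors {w1}; ¬◇p there: w1:T. ✓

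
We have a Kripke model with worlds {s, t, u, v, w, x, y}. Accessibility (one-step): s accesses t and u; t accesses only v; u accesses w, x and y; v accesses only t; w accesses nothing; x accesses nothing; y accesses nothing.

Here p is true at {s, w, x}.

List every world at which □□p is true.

{u, w, x, y}

s: successors {t, u}; □p there: t:F, u:F. ✗
t: successors {v}; □p there: v:F. ✗
u: successors {w, x, y}; □p there: w:T, x:T, y:T. ✓
v: successors {t}; □p there: t:F. ✗
w: no successors, so □□p holds vacuously. ✓
x: no successors, so □□p holds vacuously. ✓
y: no successors, so □□p holds vacuously. ✓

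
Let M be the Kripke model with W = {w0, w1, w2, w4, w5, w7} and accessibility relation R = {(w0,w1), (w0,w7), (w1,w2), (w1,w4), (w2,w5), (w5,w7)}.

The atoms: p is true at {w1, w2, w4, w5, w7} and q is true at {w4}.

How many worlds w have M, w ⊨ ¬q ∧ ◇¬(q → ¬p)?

w0: ¬q is T, ◇¬(q → ¬p) is F. ✗
w1: ¬q is T, ◇¬(q → ¬p) is T. ✓
w2: ¬q is T, ◇¬(q → ¬p) is F. ✗
w4: ¬q is F, ◇¬(q → ¬p) is F. ✗
w5: ¬q is T, ◇¬(q → ¬p) is F. ✗
w7: ¬q is T, ◇¬(q → ¬p) is F. ✗
Satisfying worlds: {w1}.

1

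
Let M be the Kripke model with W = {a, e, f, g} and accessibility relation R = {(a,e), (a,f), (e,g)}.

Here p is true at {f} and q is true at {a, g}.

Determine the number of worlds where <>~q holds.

a: successors {e, f}; ~q there: e:T, f:T. ✓
e: successors {g}; ~q there: g:F. ✗
f: no successors, so <>~q fails. ✗
g: no successors, so <>~q fails. ✗
Satisfying worlds: {a}.

1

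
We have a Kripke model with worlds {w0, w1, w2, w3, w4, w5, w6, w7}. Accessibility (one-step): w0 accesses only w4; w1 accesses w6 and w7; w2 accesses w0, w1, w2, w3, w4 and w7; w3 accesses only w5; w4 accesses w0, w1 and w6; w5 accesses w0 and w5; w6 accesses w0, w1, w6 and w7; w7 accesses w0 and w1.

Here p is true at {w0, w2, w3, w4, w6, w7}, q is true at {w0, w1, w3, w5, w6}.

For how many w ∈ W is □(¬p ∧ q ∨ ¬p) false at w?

7

w0: successors {w4}; ¬p ∧ q ∨ ¬p there: w4:F. ✗
w1: successors {w6, w7}; ¬p ∧ q ∨ ¬p there: w6:F, w7:F. ✗
w2: successors {w0, w1, w2, w3, w4, w7}; ¬p ∧ q ∨ ¬p there: w0:F, w1:T, w2:F, w3:F, w4:F, w7:F. ✗
w3: successors {w5}; ¬p ∧ q ∨ ¬p there: w5:T. ✓
w4: successors {w0, w1, w6}; ¬p ∧ q ∨ ¬p there: w0:F, w1:T, w6:F. ✗
w5: successors {w0, w5}; ¬p ∧ q ∨ ¬p there: w0:F, w5:T. ✗
w6: successors {w0, w1, w6, w7}; ¬p ∧ q ∨ ¬p there: w0:F, w1:T, w6:F, w7:F. ✗
w7: successors {w0, w1}; ¬p ∧ q ∨ ¬p there: w0:F, w1:T. ✗
Satisfying worlds: {w3}.
So □(¬p ∧ q ∨ ¬p) fails at the other 7 worlds.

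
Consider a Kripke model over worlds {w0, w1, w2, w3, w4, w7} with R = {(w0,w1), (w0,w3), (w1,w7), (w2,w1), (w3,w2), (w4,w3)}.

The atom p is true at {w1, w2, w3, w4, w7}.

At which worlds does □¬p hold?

{w7}

w0: successors {w1, w3}; ¬p there: w1:F, w3:F. ✗
w1: successors {w7}; ¬p there: w7:F. ✗
w2: successors {w1}; ¬p there: w1:F. ✗
w3: successors {w2}; ¬p there: w2:F. ✗
w4: successors {w3}; ¬p there: w3:F. ✗
w7: no successors, so □¬p holds vacuously. ✓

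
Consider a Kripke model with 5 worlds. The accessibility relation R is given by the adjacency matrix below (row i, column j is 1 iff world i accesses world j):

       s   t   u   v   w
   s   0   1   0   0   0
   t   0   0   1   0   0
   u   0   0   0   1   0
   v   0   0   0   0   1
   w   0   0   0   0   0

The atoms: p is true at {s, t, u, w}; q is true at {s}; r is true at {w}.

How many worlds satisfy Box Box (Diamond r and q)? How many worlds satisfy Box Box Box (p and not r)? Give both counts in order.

For Box Box (Diamond r and q):
s: successors {t}; Box (Diamond r and q) there: t:F. ✗
t: successors {u}; Box (Diamond r and q) there: u:F. ✗
u: successors {v}; Box (Diamond r and q) there: v:F. ✗
v: successors {w}; Box (Diamond r and q) there: w:T. ✓
w: no successors, so Box Box (Diamond r and q) holds vacuously. ✓
— 2 worlds.
For Box Box Box (p and not r):
s: successors {t}; Box Box (p and not r) there: t:F. ✗
t: successors {u}; Box Box (p and not r) there: u:F. ✗
u: successors {v}; Box Box (p and not r) there: v:T. ✓
v: successors {w}; Box Box (p and not r) there: w:T. ✓
w: no successors, so Box Box Box (p and not r) holds vacuously. ✓
— 3 worlds.

2 and 3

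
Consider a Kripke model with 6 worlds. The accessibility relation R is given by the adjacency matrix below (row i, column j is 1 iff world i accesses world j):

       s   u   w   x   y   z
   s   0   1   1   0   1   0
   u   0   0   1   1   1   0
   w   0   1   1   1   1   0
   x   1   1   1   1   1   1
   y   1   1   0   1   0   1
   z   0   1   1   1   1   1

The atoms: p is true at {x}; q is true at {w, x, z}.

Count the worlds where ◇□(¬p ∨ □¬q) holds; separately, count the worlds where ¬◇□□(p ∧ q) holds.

For ◇□(¬p ∨ □¬q):
s: successors {u, w, y}; □(¬p ∨ □¬q) there: u:F, w:F, y:F. ✗
u: successors {w, x, y}; □(¬p ∨ □¬q) there: w:F, x:F, y:F. ✗
w: successors {u, w, x, y}; □(¬p ∨ □¬q) there: u:F, w:F, x:F, y:F. ✗
x: successors {s, u, w, x, y, z}; □(¬p ∨ □¬q) there: s:T, u:F, w:F, x:F, y:F, z:F. ✓
y: successors {s, u, x, z}; □(¬p ∨ □¬q) there: s:T, u:F, x:F, z:F. ✓
z: successors {u, w, x, y, z}; □(¬p ∨ □¬q) there: u:F, w:F, x:F, y:F, z:F. ✗
— 2 worlds.
For ¬◇□□(p ∧ q):
s: ◇□□(p ∧ q) is F. ✓
u: ◇□□(p ∧ q) is F. ✓
w: ◇□□(p ∧ q) is F. ✓
x: ◇□□(p ∧ q) is F. ✓
y: ◇□□(p ∧ q) is F. ✓
z: ◇□□(p ∧ q) is F. ✓
— 6 worlds.

2 and 6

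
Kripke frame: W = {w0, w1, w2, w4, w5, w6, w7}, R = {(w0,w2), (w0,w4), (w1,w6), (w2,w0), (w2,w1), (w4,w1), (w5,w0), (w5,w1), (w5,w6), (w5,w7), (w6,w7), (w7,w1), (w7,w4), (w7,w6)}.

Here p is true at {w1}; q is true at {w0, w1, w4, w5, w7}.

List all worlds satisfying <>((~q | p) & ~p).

w0: successors {w2, w4}; (~q | p) & ~p there: w2:T, w4:F. ✓
w1: successors {w6}; (~q | p) & ~p there: w6:T. ✓
w2: successors {w0, w1}; (~q | p) & ~p there: w0:F, w1:F. ✗
w4: successors {w1}; (~q | p) & ~p there: w1:F. ✗
w5: successors {w0, w1, w6, w7}; (~q | p) & ~p there: w0:F, w1:F, w6:T, w7:F. ✓
w6: successors {w7}; (~q | p) & ~p there: w7:F. ✗
w7: successors {w1, w4, w6}; (~q | p) & ~p there: w1:F, w4:F, w6:T. ✓

{w0, w1, w5, w7}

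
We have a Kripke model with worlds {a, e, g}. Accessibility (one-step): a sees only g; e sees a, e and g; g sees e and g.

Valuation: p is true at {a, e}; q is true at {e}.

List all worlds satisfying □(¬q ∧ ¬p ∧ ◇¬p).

a: successors {g}; ¬q ∧ ¬p ∧ ◇¬p there: g:T. ✓
e: successors {a, e, g}; ¬q ∧ ¬p ∧ ◇¬p there: a:F, e:F, g:T. ✗
g: successors {e, g}; ¬q ∧ ¬p ∧ ◇¬p there: e:F, g:T. ✗

{a}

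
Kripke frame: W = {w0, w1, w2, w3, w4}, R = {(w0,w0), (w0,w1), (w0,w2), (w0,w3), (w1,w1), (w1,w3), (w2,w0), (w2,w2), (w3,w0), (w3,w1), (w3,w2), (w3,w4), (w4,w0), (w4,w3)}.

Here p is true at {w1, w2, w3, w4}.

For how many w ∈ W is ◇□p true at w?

3

w0: successors {w0, w1, w2, w3}; □p there: w0:F, w1:T, w2:F, w3:F. ✓
w1: successors {w1, w3}; □p there: w1:T, w3:F. ✓
w2: successors {w0, w2}; □p there: w0:F, w2:F. ✗
w3: successors {w0, w1, w2, w4}; □p there: w0:F, w1:T, w2:F, w4:F. ✓
w4: successors {w0, w3}; □p there: w0:F, w3:F. ✗
Satisfying worlds: {w0, w1, w3}.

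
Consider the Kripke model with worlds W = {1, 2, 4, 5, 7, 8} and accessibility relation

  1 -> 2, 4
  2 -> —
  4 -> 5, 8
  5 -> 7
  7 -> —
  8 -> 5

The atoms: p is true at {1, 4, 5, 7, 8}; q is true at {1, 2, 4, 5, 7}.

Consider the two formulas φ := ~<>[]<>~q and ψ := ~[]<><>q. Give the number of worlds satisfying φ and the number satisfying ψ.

For ~<>[]<>~q:
1: <>[]<>~q is T. ✗
2: <>[]<>~q is F. ✓
4: <>[]<>~q is F. ✓
5: <>[]<>~q is T. ✗
7: <>[]<>~q is F. ✓
8: <>[]<>~q is F. ✓
— 4 worlds.
For ~[]<><>q:
1: []<><>q is F. ✓
2: []<><>q is T. ✗
4: []<><>q is F. ✓
5: []<><>q is F. ✓
7: []<><>q is T. ✗
8: []<><>q is F. ✓
— 4 worlds.

4 and 4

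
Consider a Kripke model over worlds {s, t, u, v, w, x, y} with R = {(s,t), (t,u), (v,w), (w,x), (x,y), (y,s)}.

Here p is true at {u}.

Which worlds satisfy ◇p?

s: successors {t}; p there: t:F. ✗
t: successors {u}; p there: u:T. ✓
u: no successors, so ◇p fails. ✗
v: successors {w}; p there: w:F. ✗
w: successors {x}; p there: x:F. ✗
x: successors {y}; p there: y:F. ✗
y: successors {s}; p there: s:F. ✗

{t}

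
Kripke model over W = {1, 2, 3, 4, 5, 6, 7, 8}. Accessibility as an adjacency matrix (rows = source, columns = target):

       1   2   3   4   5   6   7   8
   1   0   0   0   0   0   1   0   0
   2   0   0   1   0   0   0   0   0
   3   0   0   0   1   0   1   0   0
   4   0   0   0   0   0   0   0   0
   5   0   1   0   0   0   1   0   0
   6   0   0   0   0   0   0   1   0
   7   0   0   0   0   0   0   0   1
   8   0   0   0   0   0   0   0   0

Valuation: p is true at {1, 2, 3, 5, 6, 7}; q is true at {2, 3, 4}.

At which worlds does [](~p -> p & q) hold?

1: successors {6}; ~p -> p & q there: 6:T. ✓
2: successors {3}; ~p -> p & q there: 3:T. ✓
3: successors {4, 6}; ~p -> p & q there: 4:F, 6:T. ✗
4: no successors, so [](~p -> p & q) holds vacuously. ✓
5: successors {2, 6}; ~p -> p & q there: 2:T, 6:T. ✓
6: successors {7}; ~p -> p & q there: 7:T. ✓
7: successors {8}; ~p -> p & q there: 8:F. ✗
8: no successors, so [](~p -> p & q) holds vacuously. ✓

{1, 2, 4, 5, 6, 8}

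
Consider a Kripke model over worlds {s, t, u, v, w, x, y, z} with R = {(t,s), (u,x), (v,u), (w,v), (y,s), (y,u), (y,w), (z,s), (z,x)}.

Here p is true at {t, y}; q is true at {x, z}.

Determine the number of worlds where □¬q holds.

s: no successors, so □¬q holds vacuously. ✓
t: successors {s}; ¬q there: s:T. ✓
u: successors {x}; ¬q there: x:F. ✗
v: successors {u}; ¬q there: u:T. ✓
w: successors {v}; ¬q there: v:T. ✓
x: no successors, so □¬q holds vacuously. ✓
y: successors {s, u, w}; ¬q there: s:T, u:T, w:T. ✓
z: successors {s, x}; ¬q there: s:T, x:F. ✗
Satisfying worlds: {s, t, v, w, x, y}.

6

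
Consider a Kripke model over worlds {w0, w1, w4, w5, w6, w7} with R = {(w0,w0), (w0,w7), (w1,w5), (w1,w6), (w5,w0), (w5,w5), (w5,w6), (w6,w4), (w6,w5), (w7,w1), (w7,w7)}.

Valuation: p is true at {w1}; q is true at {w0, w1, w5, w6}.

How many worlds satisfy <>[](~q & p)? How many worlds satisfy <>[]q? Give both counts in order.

For <>[](~q & p):
w0: successors {w0, w7}; [](~q & p) there: w0:F, w7:F. ✗
w1: successors {w5, w6}; [](~q & p) there: w5:F, w6:F. ✗
w4: no successors, so <>[](~q & p) fails. ✗
w5: successors {w0, w5, w6}; [](~q & p) there: w0:F, w5:F, w6:F. ✗
w6: successors {w4, w5}; [](~q & p) there: w4:T, w5:F. ✓
w7: successors {w1, w7}; [](~q & p) there: w1:F, w7:F. ✗
— 1 world.
For <>[]q:
w0: successors {w0, w7}; []q there: w0:F, w7:F. ✗
w1: successors {w5, w6}; []q there: w5:T, w6:F. ✓
w4: no successors, so <>[]q fails. ✗
w5: successors {w0, w5, w6}; []q there: w0:F, w5:T, w6:F. ✓
w6: successors {w4, w5}; []q there: w4:T, w5:T. ✓
w7: successors {w1, w7}; []q there: w1:T, w7:F. ✓
— 4 worlds.

1 and 4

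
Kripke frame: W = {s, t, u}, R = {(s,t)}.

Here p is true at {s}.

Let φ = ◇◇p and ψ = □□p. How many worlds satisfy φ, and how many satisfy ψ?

For ◇◇p:
s: successors {t}; ◇p there: t:F. ✗
t: no successors, so ◇◇p fails. ✗
u: no successors, so ◇◇p fails. ✗
— 0 worlds.
For □□p:
s: successors {t}; □p there: t:T. ✓
t: no successors, so □□p holds vacuously. ✓
u: no successors, so □□p holds vacuously. ✓
— 3 worlds.

0 and 3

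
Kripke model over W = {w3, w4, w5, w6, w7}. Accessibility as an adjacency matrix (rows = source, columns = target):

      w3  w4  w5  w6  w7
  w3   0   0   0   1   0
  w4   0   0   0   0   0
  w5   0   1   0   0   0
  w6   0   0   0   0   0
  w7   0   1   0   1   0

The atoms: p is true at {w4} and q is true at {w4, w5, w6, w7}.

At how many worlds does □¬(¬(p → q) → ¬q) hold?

w3: successors {w6}; ¬(¬(p → q) → ¬q) there: w6:F. ✗
w4: no successors, so □¬(¬(p → q) → ¬q) holds vacuously. ✓
w5: successors {w4}; ¬(¬(p → q) → ¬q) there: w4:F. ✗
w6: no successors, so □¬(¬(p → q) → ¬q) holds vacuously. ✓
w7: successors {w4, w6}; ¬(¬(p → q) → ¬q) there: w4:F, w6:F. ✗
Satisfying worlds: {w4, w6}.

2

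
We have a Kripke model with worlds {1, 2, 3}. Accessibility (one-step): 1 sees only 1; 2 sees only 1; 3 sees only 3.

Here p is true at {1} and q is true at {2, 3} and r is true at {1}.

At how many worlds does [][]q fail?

1: successors {1}; []q there: 1:F. ✗
2: successors {1}; []q there: 1:F. ✗
3: successors {3}; []q there: 3:T. ✓
Satisfying worlds: {3}.
So [][]q fails at the other 2 worlds.

2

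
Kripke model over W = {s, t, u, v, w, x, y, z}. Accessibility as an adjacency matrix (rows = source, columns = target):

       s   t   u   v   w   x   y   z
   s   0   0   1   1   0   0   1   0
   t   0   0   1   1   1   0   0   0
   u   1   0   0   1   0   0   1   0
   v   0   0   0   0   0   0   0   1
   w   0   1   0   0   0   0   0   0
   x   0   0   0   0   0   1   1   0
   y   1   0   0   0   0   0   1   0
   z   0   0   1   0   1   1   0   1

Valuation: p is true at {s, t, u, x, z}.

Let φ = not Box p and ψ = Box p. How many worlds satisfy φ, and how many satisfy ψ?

For not Box p:
s: Box p is F. ✓
t: Box p is F. ✓
u: Box p is F. ✓
v: Box p is T. ✗
w: Box p is T. ✗
x: Box p is F. ✓
y: Box p is F. ✓
z: Box p is F. ✓
— 6 worlds.
For Box p:
s: successors {u, v, y}; p there: u:T, v:F, y:F. ✗
t: successors {u, v, w}; p there: u:T, v:F, w:F. ✗
u: successors {s, v, y}; p there: s:T, v:F, y:F. ✗
v: successors {z}; p there: z:T. ✓
w: successors {t}; p there: t:T. ✓
x: successors {x, y}; p there: x:T, y:F. ✗
y: successors {s, y}; p there: s:T, y:F. ✗
z: successors {u, w, x, z}; p there: u:T, w:F, x:T, z:T. ✗
— 2 worlds.

6 and 2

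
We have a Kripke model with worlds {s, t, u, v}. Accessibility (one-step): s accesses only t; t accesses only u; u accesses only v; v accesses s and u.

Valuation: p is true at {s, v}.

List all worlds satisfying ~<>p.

s: <>p is F. ✓
t: <>p is F. ✓
u: <>p is T. ✗
v: <>p is T. ✗

{s, t}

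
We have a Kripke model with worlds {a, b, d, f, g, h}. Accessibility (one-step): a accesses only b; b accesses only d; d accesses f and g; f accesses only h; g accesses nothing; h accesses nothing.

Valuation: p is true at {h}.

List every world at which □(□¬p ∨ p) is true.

a: successors {b}; □¬p ∨ p there: b:T. ✓
b: successors {d}; □¬p ∨ p there: d:T. ✓
d: successors {f, g}; □¬p ∨ p there: f:F, g:T. ✗
f: successors {h}; □¬p ∨ p there: h:T. ✓
g: no successors, so □(□¬p ∨ p) holds vacuously. ✓
h: no successors, so □(□¬p ∨ p) holds vacuously. ✓

{a, b, f, g, h}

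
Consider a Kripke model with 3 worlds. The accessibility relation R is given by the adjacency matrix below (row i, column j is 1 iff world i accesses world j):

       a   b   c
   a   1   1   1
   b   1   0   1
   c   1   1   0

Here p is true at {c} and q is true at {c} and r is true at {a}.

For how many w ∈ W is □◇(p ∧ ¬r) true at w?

a: successors {a, b, c}; ◇(p ∧ ¬r) there: a:T, b:T, c:F. ✗
b: successors {a, c}; ◇(p ∧ ¬r) there: a:T, c:F. ✗
c: successors {a, b}; ◇(p ∧ ¬r) there: a:T, b:T. ✓
Satisfying worlds: {c}.

1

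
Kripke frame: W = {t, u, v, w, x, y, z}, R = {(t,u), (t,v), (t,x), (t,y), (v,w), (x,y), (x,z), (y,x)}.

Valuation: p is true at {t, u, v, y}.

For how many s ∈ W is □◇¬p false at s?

3

t: successors {u, v, x, y}; ◇¬p there: u:F, v:T, x:T, y:T. ✗
u: no successors, so □◇¬p holds vacuously. ✓
v: successors {w}; ◇¬p there: w:F. ✗
w: no successors, so □◇¬p holds vacuously. ✓
x: successors {y, z}; ◇¬p there: y:T, z:F. ✗
y: successors {x}; ◇¬p there: x:T. ✓
z: no successors, so □◇¬p holds vacuously. ✓
Satisfying worlds: {u, w, y, z}.
So □◇¬p fails at the other 3 worlds.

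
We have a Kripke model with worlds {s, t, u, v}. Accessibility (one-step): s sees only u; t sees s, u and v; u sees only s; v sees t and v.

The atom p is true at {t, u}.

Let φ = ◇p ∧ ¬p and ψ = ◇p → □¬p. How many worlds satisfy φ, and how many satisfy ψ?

For ◇p ∧ ¬p:
s: ◇p is T, ¬p is T. ✓
t: ◇p is T, ¬p is F. ✗
u: ◇p is F, ¬p is F. ✗
v: ◇p is T, ¬p is T. ✓
— 2 worlds.
For ◇p → □¬p:
s: ◇p is T, □¬p is F. ✗
t: ◇p is T, □¬p is F. ✗
u: ◇p is F, □¬p is T. ✓
v: ◇p is T, □¬p is F. ✗
— 1 world.

2 and 1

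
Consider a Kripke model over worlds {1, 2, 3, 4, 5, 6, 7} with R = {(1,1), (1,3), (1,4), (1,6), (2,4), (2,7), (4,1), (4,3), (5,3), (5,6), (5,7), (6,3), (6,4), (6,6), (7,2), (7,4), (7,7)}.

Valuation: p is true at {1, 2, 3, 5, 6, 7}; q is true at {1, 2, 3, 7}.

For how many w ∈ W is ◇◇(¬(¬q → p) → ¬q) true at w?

1: successors {1, 3, 4, 6}; ◇(¬(¬q → p) → ¬q) there: 1:T, 3:F, 4:T, 6:T. ✓
2: successors {4, 7}; ◇(¬(¬q → p) → ¬q) there: 4:T, 7:T. ✓
3: no successors, so ◇◇(¬(¬q → p) → ¬q) fails. ✗
4: successors {1, 3}; ◇(¬(¬q → p) → ¬q) there: 1:T, 3:F. ✓
5: successors {3, 6, 7}; ◇(¬(¬q → p) → ¬q) there: 3:F, 6:T, 7:T. ✓
6: successors {3, 4, 6}; ◇(¬(¬q → p) → ¬q) there: 3:F, 4:T, 6:T. ✓
7: successors {2, 4, 7}; ◇(¬(¬q → p) → ¬q) there: 2:T, 4:T, 7:T. ✓
Satisfying worlds: {1, 2, 4, 5, 6, 7}.

6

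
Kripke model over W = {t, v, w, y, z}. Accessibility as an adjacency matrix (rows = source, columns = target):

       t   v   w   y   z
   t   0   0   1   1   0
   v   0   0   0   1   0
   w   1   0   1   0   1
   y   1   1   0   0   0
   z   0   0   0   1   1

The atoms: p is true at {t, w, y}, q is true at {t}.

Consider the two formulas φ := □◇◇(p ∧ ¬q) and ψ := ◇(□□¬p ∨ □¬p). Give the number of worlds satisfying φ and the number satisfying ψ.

4 and 0

For □◇◇(p ∧ ¬q):
t: successors {w, y}; ◇◇(p ∧ ¬q) there: w:T, y:T. ✓
v: successors {y}; ◇◇(p ∧ ¬q) there: y:T. ✓
w: successors {t, w, z}; ◇◇(p ∧ ¬q) there: t:T, w:T, z:T. ✓
y: successors {t, v}; ◇◇(p ∧ ¬q) there: t:T, v:F. ✗
z: successors {y, z}; ◇◇(p ∧ ¬q) there: y:T, z:T. ✓
— 4 worlds.
For ◇(□□¬p ∨ □¬p):
t: successors {w, y}; □□¬p ∨ □¬p there: w:F, y:F. ✗
v: successors {y}; □□¬p ∨ □¬p there: y:F. ✗
w: successors {t, w, z}; □□¬p ∨ □¬p there: t:F, w:F, z:F. ✗
y: successors {t, v}; □□¬p ∨ □¬p there: t:F, v:F. ✗
z: successors {y, z}; □□¬p ∨ □¬p there: y:F, z:F. ✗
— 0 worlds.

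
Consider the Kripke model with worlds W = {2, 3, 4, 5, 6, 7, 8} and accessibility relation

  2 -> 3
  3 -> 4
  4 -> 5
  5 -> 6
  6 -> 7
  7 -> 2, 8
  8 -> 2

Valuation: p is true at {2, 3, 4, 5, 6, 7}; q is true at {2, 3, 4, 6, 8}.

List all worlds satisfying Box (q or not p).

2: successors {3}; q or not p there: 3:T. ✓
3: successors {4}; q or not p there: 4:T. ✓
4: successors {5}; q or not p there: 5:F. ✗
5: successors {6}; q or not p there: 6:T. ✓
6: successors {7}; q or not p there: 7:F. ✗
7: successors {2, 8}; q or not p there: 2:T, 8:T. ✓
8: successors {2}; q or not p there: 2:T. ✓

{2, 3, 5, 7, 8}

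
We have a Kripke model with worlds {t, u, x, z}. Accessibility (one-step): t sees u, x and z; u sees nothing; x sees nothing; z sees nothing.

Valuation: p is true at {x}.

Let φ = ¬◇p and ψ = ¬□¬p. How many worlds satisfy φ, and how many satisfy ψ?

3 and 1

For ¬◇p:
t: ◇p is T. ✗
u: ◇p is F. ✓
x: ◇p is F. ✓
z: ◇p is F. ✓
— 3 worlds.
For ¬□¬p:
t: □¬p is F. ✓
u: □¬p is T. ✗
x: □¬p is T. ✗
z: □¬p is T. ✗
— 1 world.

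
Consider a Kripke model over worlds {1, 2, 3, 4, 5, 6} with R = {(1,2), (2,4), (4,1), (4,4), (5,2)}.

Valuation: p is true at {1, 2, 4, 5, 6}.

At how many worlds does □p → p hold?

1: □p is T, p is T. ✓
2: □p is T, p is T. ✓
3: □p is T, p is F. ✗
4: □p is T, p is T. ✓
5: □p is T, p is T. ✓
6: □p is T, p is T. ✓
Satisfying worlds: {1, 2, 4, 5, 6}.

5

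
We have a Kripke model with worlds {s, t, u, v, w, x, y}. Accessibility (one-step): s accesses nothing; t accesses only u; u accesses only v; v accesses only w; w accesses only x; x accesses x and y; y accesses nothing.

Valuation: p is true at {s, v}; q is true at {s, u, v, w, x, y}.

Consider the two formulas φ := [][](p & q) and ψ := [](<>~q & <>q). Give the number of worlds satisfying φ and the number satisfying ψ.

For [][](p & q):
s: no successors, so [][](p & q) holds vacuously. ✓
t: successors {u}; [](p & q) there: u:T. ✓
u: successors {v}; [](p & q) there: v:F. ✗
v: successors {w}; [](p & q) there: w:F. ✗
w: successors {x}; [](p & q) there: x:F. ✗
x: successors {x, y}; [](p & q) there: x:F, y:T. ✗
y: no successors, so [][](p & q) holds vacuously. ✓
— 3 worlds.
For [](<>~q & <>q):
s: no successors, so [](<>~q & <>q) holds vacuously. ✓
t: successors {u}; <>~q & <>q there: u:F. ✗
u: successors {v}; <>~q & <>q there: v:F. ✗
v: successors {w}; <>~q & <>q there: w:F. ✗
w: successors {x}; <>~q & <>q there: x:F. ✗
x: successors {x, y}; <>~q & <>q there: x:F, y:F. ✗
y: no successors, so [](<>~q & <>q) holds vacuously. ✓
— 2 worlds.

3 and 2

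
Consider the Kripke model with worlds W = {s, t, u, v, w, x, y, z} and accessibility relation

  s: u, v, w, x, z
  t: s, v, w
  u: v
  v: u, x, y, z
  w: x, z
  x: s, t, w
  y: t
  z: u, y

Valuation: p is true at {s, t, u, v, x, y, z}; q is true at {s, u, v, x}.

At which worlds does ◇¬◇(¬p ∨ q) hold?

s: successors {u, v, w, x, z}; ¬◇(¬p ∨ q) there: u:F, v:F, w:F, x:F, z:F. ✗
t: successors {s, v, w}; ¬◇(¬p ∨ q) there: s:F, v:F, w:F. ✗
u: successors {v}; ¬◇(¬p ∨ q) there: v:F. ✗
v: successors {u, x, y, z}; ¬◇(¬p ∨ q) there: u:F, x:F, y:T, z:F. ✓
w: successors {x, z}; ¬◇(¬p ∨ q) there: x:F, z:F. ✗
x: successors {s, t, w}; ¬◇(¬p ∨ q) there: s:F, t:F, w:F. ✗
y: successors {t}; ¬◇(¬p ∨ q) there: t:F. ✗
z: successors {u, y}; ¬◇(¬p ∨ q) there: u:F, y:T. ✓

{v, z}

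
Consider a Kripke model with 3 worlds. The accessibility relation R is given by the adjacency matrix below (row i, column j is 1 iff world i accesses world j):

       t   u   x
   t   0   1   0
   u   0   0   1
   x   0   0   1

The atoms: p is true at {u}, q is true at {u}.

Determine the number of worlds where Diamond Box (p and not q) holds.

t: successors {u}; Box (p and not q) there: u:F. ✗
u: successors {x}; Box (p and not q) there: x:F. ✗
x: successors {x}; Box (p and not q) there: x:F. ✗
Satisfying worlds: ∅.

0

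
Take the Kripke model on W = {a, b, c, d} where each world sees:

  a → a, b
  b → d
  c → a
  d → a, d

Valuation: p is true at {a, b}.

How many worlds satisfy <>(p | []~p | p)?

3

a: successors {a, b}; p | []~p | p there: a:T, b:T. ✓
b: successors {d}; p | []~p | p there: d:F. ✗
c: successors {a}; p | []~p | p there: a:T. ✓
d: successors {a, d}; p | []~p | p there: a:T, d:F. ✓
Satisfying worlds: {a, c, d}.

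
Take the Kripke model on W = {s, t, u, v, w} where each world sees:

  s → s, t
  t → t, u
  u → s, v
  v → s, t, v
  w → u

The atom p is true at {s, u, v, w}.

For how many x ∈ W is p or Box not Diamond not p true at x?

s: p is T, Box not Diamond not p is F. ✓
t: p is F, Box not Diamond not p is F. ✗
u: p is T, Box not Diamond not p is F. ✓
v: p is T, Box not Diamond not p is F. ✓
w: p is T, Box not Diamond not p is T. ✓
Satisfying worlds: {s, u, v, w}.

4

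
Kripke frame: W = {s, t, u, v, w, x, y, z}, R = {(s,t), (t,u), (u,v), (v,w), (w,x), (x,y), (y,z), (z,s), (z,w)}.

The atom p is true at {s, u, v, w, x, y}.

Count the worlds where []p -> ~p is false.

4

s: []p is F, ~p is F. ✓
t: []p is T, ~p is T. ✓
u: []p is T, ~p is F. ✗
v: []p is T, ~p is F. ✗
w: []p is T, ~p is F. ✗
x: []p is T, ~p is F. ✗
y: []p is F, ~p is F. ✓
z: []p is T, ~p is T. ✓
Satisfying worlds: {s, t, y, z}.
So []p -> ~p fails at the other 4 worlds.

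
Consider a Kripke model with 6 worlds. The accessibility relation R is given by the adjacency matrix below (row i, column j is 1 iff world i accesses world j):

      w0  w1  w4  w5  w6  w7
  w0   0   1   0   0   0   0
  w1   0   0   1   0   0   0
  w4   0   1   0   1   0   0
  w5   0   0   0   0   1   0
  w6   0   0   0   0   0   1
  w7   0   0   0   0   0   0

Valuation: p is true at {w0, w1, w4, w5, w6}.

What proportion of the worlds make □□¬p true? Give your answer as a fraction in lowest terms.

1/2

w0: successors {w1}; □¬p there: w1:F. ✗
w1: successors {w4}; □¬p there: w4:F. ✗
w4: successors {w1, w5}; □¬p there: w1:F, w5:F. ✗
w5: successors {w6}; □¬p there: w6:T. ✓
w6: successors {w7}; □¬p there: w7:T. ✓
w7: no successors, so □□¬p holds vacuously. ✓
That's 3 of 6 worlds, so 3/6 = 1/2.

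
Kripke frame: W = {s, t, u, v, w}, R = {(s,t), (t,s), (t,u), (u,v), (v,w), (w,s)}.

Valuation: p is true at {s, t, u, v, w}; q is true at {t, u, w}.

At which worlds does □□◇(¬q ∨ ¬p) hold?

{u, w}

s: successors {t}; □◇(¬q ∨ ¬p) there: t:F. ✗
t: successors {s, u}; □◇(¬q ∨ ¬p) there: s:T, u:F. ✗
u: successors {v}; □◇(¬q ∨ ¬p) there: v:T. ✓
v: successors {w}; □◇(¬q ∨ ¬p) there: w:F. ✗
w: successors {s}; □◇(¬q ∨ ¬p) there: s:T. ✓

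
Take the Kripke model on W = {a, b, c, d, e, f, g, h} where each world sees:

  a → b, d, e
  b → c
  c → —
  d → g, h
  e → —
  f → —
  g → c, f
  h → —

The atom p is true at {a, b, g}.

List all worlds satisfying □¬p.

{b, c, e, f, g, h}

a: successors {b, d, e}; ¬p there: b:F, d:T, e:T. ✗
b: successors {c}; ¬p there: c:T. ✓
c: no successors, so □¬p holds vacuously. ✓
d: successors {g, h}; ¬p there: g:F, h:T. ✗
e: no successors, so □¬p holds vacuously. ✓
f: no successors, so □¬p holds vacuously. ✓
g: successors {c, f}; ¬p there: c:T, f:T. ✓
h: no successors, so □¬p holds vacuously. ✓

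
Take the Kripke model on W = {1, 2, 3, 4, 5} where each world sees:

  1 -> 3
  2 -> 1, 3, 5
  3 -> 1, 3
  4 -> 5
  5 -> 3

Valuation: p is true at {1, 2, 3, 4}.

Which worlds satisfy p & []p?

{1, 3}

1: p is T, []p is T. ✓
2: p is T, []p is F. ✗
3: p is T, []p is T. ✓
4: p is T, []p is F. ✗
5: p is F, []p is T. ✗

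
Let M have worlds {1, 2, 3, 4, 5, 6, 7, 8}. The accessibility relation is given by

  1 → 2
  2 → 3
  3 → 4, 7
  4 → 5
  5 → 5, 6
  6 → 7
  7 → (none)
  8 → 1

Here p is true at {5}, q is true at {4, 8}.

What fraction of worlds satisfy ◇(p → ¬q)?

1: successors {2}; p → ¬q there: 2:T. ✓
2: successors {3}; p → ¬q there: 3:T. ✓
3: successors {4, 7}; p → ¬q there: 4:T, 7:T. ✓
4: successors {5}; p → ¬q there: 5:T. ✓
5: successors {5, 6}; p → ¬q there: 5:T, 6:T. ✓
6: successors {7}; p → ¬q there: 7:T. ✓
7: no successors, so ◇(p → ¬q) fails. ✗
8: successors {1}; p → ¬q there: 1:T. ✓
That's 7 of 8 worlds, so 7/8.

7/8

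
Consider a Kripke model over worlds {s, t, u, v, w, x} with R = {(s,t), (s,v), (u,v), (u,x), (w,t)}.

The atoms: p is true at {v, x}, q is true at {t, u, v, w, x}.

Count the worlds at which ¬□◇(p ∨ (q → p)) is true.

s: □◇(p ∨ (q → p)) is F. ✓
t: □◇(p ∨ (q → p)) is T. ✗
u: □◇(p ∨ (q → p)) is F. ✓
v: □◇(p ∨ (q → p)) is T. ✗
w: □◇(p ∨ (q → p)) is F. ✓
x: □◇(p ∨ (q → p)) is T. ✗
Satisfying worlds: {s, u, w}.

3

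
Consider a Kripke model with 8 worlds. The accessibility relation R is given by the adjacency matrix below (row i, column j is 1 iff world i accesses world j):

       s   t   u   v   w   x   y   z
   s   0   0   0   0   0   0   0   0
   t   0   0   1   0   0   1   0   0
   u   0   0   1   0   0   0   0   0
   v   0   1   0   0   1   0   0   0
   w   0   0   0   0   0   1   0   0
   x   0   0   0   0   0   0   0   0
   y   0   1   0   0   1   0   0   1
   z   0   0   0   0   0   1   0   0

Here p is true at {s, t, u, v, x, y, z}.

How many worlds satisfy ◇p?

s: no successors, so ◇p fails. ✗
t: successors {u, x}; p there: u:T, x:T. ✓
u: successors {u}; p there: u:T. ✓
v: successors {t, w}; p there: t:T, w:F. ✓
w: successors {x}; p there: x:T. ✓
x: no successors, so ◇p fails. ✗
y: successors {t, w, z}; p there: t:T, w:F, z:T. ✓
z: successors {x}; p there: x:T. ✓
Satisfying worlds: {t, u, v, w, y, z}.

6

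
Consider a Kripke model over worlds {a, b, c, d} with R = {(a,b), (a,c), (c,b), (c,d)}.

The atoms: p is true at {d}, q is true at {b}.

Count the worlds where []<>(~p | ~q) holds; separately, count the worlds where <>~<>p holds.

2 and 2

For []<>(~p | ~q):
a: successors {b, c}; <>(~p | ~q) there: b:F, c:T. ✗
b: no successors, so []<>(~p | ~q) holds vacuously. ✓
c: successors {b, d}; <>(~p | ~q) there: b:F, d:F. ✗
d: no successors, so []<>(~p | ~q) holds vacuously. ✓
— 2 worlds.
For <>~<>p:
a: successors {b, c}; ~<>p there: b:T, c:F. ✓
b: no successors, so <>~<>p fails. ✗
c: successors {b, d}; ~<>p there: b:T, d:T. ✓
d: no successors, so <>~<>p fails. ✗
— 2 worlds.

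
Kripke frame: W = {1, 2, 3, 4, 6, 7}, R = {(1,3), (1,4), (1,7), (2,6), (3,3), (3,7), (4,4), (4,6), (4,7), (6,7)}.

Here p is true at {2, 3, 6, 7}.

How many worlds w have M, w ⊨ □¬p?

1

1: successors {3, 4, 7}; ¬p there: 3:F, 4:T, 7:F. ✗
2: successors {6}; ¬p there: 6:F. ✗
3: successors {3, 7}; ¬p there: 3:F, 7:F. ✗
4: successors {4, 6, 7}; ¬p there: 4:T, 6:F, 7:F. ✗
6: successors {7}; ¬p there: 7:F. ✗
7: no successors, so □¬p holds vacuously. ✓
Satisfying worlds: {7}.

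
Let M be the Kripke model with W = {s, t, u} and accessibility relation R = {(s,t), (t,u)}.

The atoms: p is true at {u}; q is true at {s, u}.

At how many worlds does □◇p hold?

s: successors {t}; ◇p there: t:T. ✓
t: successors {u}; ◇p there: u:F. ✗
u: no successors, so □◇p holds vacuously. ✓
Satisfying worlds: {s, u}.

2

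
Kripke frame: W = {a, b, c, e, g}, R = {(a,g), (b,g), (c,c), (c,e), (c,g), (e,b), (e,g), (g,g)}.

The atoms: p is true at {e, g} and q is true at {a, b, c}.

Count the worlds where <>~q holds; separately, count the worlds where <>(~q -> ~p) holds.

5 and 2

For <>~q:
a: successors {g}; ~q there: g:T. ✓
b: successors {g}; ~q there: g:T. ✓
c: successors {c, e, g}; ~q there: c:F, e:T, g:T. ✓
e: successors {b, g}; ~q there: b:F, g:T. ✓
g: successors {g}; ~q there: g:T. ✓
— 5 worlds.
For <>(~q -> ~p):
a: successors {g}; ~q -> ~p there: g:F. ✗
b: successors {g}; ~q -> ~p there: g:F. ✗
c: successors {c, e, g}; ~q -> ~p there: c:T, e:F, g:F. ✓
e: successors {b, g}; ~q -> ~p there: b:T, g:F. ✓
g: successors {g}; ~q -> ~p there: g:F. ✗
— 2 worlds.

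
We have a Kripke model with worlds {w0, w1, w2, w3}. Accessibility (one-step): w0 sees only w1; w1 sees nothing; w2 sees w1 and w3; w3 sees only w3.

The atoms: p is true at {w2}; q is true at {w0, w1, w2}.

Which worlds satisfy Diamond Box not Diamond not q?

{w0, w2}

w0: successors {w1}; Box not Diamond not q there: w1:T. ✓
w1: no successors, so Diamond Box not Diamond not q fails. ✗
w2: successors {w1, w3}; Box not Diamond not q there: w1:T, w3:F. ✓
w3: successors {w3}; Box not Diamond not q there: w3:F. ✗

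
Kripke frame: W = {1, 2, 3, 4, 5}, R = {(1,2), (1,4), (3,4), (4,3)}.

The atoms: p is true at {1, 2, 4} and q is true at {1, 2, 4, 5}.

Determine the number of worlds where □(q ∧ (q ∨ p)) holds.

1: successors {2, 4}; q ∧ (q ∨ p) there: 2:T, 4:T. ✓
2: no successors, so □(q ∧ (q ∨ p)) holds vacuously. ✓
3: successors {4}; q ∧ (q ∨ p) there: 4:T. ✓
4: successors {3}; q ∧ (q ∨ p) there: 3:F. ✗
5: no successors, so □(q ∧ (q ∨ p)) holds vacuously. ✓
Satisfying worlds: {1, 2, 3, 5}.

4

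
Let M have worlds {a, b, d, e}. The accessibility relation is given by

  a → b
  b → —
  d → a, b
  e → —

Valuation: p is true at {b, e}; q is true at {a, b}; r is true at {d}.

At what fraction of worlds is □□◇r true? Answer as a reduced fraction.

3/4

a: successors {b}; □◇r there: b:T. ✓
b: no successors, so □□◇r holds vacuously. ✓
d: successors {a, b}; □◇r there: a:F, b:T. ✗
e: no successors, so □□◇r holds vacuously. ✓
That's 3 of 4 worlds, so 3/4.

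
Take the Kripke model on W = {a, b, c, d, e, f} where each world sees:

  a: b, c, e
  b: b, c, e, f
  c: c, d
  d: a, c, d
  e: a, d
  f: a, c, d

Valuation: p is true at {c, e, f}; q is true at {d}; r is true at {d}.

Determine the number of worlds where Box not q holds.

2

a: successors {b, c, e}; not q there: b:T, c:T, e:T. ✓
b: successors {b, c, e, f}; not q there: b:T, c:T, e:T, f:T. ✓
c: successors {c, d}; not q there: c:T, d:F. ✗
d: successors {a, c, d}; not q there: a:T, c:T, d:F. ✗
e: successors {a, d}; not q there: a:T, d:F. ✗
f: successors {a, c, d}; not q there: a:T, c:T, d:F. ✗
Satisfying worlds: {a, b}.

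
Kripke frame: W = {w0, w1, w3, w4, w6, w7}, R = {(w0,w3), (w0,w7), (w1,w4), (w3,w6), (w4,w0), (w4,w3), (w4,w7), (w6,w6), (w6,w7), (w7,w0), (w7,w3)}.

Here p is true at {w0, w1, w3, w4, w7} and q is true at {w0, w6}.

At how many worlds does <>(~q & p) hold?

w0: successors {w3, w7}; ~q & p there: w3:T, w7:T. ✓
w1: successors {w4}; ~q & p there: w4:T. ✓
w3: successors {w6}; ~q & p there: w6:F. ✗
w4: successors {w0, w3, w7}; ~q & p there: w0:F, w3:T, w7:T. ✓
w6: successors {w6, w7}; ~q & p there: w6:F, w7:T. ✓
w7: successors {w0, w3}; ~q & p there: w0:F, w3:T. ✓
Satisfying worlds: {w0, w1, w4, w6, w7}.

5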